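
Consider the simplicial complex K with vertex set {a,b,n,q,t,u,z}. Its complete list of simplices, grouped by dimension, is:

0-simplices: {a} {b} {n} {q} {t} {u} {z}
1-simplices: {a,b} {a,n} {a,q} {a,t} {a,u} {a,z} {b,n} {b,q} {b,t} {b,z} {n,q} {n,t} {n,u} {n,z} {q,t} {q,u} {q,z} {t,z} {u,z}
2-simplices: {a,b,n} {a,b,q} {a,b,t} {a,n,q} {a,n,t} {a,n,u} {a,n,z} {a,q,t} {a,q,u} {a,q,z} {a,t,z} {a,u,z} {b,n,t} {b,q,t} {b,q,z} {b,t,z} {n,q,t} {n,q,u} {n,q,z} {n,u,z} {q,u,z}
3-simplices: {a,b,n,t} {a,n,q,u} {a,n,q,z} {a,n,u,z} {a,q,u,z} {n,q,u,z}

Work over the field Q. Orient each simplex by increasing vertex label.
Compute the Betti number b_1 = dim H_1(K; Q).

b_1=0

n_0=7 n_1=19 n_2=21 n_3=6  [Q]
∂1: piv[ab,an,aq,at,au,az] rk=6  ker:bn,bq,bt,bz,nq,nt,nu,nz,qt,qu,qz,tz,uz
∂2: piv[abn,abq,abt,anq,ant,anu,anz,aqt,aqu,aqz,atz,auz,bqz] rk=13  ker:bnt,bqt,btz,nqt,nqu,nqz,nuz,quz
∂3: piv[abnt,anqu,anqz,anuz,aquz] rk=5  ker:nquz
b_1=(19−6)−13=0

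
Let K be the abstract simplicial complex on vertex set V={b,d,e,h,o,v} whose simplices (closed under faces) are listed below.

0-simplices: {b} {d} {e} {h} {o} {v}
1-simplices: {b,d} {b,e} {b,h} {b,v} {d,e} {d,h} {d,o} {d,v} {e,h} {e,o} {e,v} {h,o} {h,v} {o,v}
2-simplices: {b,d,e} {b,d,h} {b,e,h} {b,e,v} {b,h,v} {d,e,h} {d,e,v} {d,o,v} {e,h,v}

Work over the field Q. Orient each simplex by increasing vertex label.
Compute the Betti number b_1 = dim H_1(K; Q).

n_0=6 n_1=14 n_2=9  [Q]
∂1: piv[bd,be,bh,bv,do] rk=5  ker:de,dh,dv,eh,eo,ev,ho,hv,ov
∂2: piv[bde,bdh,beh,bev,bhv,dev,dov] rk=7  ker:deh,ehv
b_1=(14−5)−7=2

b_1=2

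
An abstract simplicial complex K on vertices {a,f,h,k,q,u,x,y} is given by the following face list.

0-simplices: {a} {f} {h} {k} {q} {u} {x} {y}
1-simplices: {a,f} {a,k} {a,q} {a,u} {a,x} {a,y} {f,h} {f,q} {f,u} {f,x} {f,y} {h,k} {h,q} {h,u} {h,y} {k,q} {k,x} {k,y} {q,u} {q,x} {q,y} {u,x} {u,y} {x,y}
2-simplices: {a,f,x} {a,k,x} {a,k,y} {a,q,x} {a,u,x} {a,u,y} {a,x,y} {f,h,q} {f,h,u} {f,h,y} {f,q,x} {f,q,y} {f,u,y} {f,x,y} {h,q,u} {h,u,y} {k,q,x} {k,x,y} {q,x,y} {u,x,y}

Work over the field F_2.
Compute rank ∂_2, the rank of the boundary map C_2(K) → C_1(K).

rank∂_2=16

n_0=8 n_1=24 n_2=20  [Z2]
∂1: piv[af,ak,aq,au,ax,ay,fh] rk=7  ker:fq,fu,fx,fy,hk,hq,hu,hy,kq,kx,ky,qu,qx,qy,ux,uy,xy
∂2: piv[afx,akx,aky,aqx,aux,auy,axy,fhq,fhu,fhy,fqx,fqy,fuy,fxy,hqu,kqx] rk=16  ker:huy,kxy,qxy,uxy
rk∂_2=16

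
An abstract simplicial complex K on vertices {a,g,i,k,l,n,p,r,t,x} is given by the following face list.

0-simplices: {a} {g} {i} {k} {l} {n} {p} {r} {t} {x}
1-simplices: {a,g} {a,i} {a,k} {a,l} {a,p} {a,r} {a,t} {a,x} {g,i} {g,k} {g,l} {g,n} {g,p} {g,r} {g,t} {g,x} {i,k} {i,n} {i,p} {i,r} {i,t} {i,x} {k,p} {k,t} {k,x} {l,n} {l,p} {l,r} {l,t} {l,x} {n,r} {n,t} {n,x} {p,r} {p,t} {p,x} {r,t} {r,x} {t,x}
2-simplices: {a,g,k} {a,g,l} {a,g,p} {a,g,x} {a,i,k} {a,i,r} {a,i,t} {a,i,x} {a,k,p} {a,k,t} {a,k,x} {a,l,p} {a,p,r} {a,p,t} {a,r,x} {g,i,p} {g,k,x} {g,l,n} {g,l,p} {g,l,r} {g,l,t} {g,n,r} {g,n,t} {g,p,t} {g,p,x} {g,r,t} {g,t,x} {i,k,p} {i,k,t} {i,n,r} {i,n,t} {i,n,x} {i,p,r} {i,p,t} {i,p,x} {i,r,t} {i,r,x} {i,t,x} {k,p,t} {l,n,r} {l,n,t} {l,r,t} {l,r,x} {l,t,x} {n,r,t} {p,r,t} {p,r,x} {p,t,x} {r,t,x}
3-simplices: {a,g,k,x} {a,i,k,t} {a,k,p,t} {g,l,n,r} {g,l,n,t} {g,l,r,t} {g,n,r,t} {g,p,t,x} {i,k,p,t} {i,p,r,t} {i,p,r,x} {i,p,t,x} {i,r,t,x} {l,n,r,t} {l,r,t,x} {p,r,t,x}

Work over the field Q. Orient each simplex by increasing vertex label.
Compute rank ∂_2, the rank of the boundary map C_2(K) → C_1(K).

rank∂_2=30

n_0=10 n_1=39 n_2=49 n_3=16  [Q]
∂1: piv[ag,ai,ak,al,ap,ar,at,ax,gn] rk=9  ker:gi,gk,gl,gp,gr,gt,gx,ik,in,ip,ir,it,ix,kp,kt,kx,ln,lp,lr,lt,lx,nr,nt,nx,pr,pt,px,rt,rx,tx
∂2: piv[agk,agl,agp,agx,aik,air,ait,aix,akp,akt,akx,alp,apr,apt,arx,gip,gln,glr,glt,gnr,gnt,gpt,gpx,grt,gtx,ikp,inr,int,inx,lrx] rk=30  ker:gkx,glp,ikt,ipr,ipt,ipx,irt,irx,itx,kpt,lnr,lnt,lrt,ltx,nrt,prt,prx,ptx,rtx
∂3: piv[agkx,aikt,akpt,glnr,glnt,glrt,gnrt,gptx,ikpt,iprt,iprx,iptx,irtx,lrtx] rk=14  ker:lnrt,prtx
rk∂_2=30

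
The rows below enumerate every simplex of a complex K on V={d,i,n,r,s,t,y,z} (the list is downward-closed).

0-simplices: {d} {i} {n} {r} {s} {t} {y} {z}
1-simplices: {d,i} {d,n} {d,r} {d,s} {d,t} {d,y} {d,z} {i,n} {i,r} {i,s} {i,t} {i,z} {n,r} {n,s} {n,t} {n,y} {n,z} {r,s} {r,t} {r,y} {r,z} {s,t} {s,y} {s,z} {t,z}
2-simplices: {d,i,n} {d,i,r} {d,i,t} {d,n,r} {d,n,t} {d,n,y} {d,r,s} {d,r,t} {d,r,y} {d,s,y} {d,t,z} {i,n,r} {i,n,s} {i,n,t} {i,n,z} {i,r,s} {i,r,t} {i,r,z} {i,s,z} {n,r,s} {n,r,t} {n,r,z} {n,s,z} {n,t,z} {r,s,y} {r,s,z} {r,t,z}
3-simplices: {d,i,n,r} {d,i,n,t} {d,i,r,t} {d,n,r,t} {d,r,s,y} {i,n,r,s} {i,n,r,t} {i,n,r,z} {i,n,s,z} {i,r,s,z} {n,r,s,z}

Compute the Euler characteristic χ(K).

n_0=8 n_1=25 n_2=27 n_3=11
χ=+8−25+27−11=-1

χ(K)=-1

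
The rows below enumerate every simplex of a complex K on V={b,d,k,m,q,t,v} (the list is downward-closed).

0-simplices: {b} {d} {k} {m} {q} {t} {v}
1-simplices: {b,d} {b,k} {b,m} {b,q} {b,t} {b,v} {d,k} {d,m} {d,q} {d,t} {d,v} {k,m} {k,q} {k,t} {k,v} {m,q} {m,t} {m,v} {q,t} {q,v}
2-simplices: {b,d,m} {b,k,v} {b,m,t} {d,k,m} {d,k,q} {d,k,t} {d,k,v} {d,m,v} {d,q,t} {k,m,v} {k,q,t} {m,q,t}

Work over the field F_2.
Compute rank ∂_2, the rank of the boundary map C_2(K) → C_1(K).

n_0=7 n_1=20 n_2=12  [Z2]
∂1: piv[bd,bk,bm,bq,bt,bv] rk=6  ker:dk,dm,dq,dt,dv,km,kq,kt,kv,mq,mt,mv,qt,qv
∂2: piv[bdm,bkv,bmt,dkm,dkq,dkt,dkv,dmv,dqt,mqt] rk=10  ker:kmv,kqt
rk∂_2=10

rank∂_2=10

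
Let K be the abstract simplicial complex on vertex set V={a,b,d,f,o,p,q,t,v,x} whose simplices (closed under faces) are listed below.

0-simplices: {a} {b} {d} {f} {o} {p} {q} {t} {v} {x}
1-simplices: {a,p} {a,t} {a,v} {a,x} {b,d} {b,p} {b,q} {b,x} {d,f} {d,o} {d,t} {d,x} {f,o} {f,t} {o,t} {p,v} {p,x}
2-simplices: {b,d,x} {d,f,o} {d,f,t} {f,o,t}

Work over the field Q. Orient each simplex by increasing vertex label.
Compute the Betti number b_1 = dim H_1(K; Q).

n_0=10 n_1=17 n_2=4  [Q]
∂1: piv[ap,at,av,ax,bd,bp,bq,df,do] rk=9  ker:bx,dt,dx,fo,ft,ot,pv,px
∂2: piv[bdx,dfo,dft,fot] rk=4
b_1=(17−9)−4=4

b_1=4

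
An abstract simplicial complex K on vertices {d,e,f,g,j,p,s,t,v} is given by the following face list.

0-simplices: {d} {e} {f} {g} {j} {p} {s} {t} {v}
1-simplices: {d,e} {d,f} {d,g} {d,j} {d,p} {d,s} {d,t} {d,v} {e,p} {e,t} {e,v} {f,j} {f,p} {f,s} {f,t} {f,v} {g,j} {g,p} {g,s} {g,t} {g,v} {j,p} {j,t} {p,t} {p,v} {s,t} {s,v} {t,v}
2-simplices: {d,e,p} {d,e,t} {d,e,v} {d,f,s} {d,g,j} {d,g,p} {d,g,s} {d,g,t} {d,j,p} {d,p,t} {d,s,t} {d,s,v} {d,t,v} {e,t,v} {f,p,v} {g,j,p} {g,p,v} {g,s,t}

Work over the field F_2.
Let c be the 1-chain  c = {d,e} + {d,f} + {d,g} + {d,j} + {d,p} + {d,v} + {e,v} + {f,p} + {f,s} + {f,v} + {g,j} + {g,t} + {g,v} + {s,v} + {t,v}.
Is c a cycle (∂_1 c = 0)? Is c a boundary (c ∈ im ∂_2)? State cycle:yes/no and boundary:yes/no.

cycle:yes boundary:yes

n_0=9 n_1=28 n_2=18  [Z2]
∂1: piv[de,df,dg,dj,dp,ds,dt,dv] rk=8  ker:ep,et,ev,fj,fp,fs,ft,fv,gj,gp,gs,gt,gv,jp,jt,pt,pv,st,sv,tv
∂2: piv[dep,det,dev,dfs,dgj,dgp,dgs,dgt,djp,dpt,dst,dsv,dtv,fpv,gpv] rk=15  ker:etv,gjp,gst
∂1c = 0
c vs im∂2: reduces to 0 ⇒ boundary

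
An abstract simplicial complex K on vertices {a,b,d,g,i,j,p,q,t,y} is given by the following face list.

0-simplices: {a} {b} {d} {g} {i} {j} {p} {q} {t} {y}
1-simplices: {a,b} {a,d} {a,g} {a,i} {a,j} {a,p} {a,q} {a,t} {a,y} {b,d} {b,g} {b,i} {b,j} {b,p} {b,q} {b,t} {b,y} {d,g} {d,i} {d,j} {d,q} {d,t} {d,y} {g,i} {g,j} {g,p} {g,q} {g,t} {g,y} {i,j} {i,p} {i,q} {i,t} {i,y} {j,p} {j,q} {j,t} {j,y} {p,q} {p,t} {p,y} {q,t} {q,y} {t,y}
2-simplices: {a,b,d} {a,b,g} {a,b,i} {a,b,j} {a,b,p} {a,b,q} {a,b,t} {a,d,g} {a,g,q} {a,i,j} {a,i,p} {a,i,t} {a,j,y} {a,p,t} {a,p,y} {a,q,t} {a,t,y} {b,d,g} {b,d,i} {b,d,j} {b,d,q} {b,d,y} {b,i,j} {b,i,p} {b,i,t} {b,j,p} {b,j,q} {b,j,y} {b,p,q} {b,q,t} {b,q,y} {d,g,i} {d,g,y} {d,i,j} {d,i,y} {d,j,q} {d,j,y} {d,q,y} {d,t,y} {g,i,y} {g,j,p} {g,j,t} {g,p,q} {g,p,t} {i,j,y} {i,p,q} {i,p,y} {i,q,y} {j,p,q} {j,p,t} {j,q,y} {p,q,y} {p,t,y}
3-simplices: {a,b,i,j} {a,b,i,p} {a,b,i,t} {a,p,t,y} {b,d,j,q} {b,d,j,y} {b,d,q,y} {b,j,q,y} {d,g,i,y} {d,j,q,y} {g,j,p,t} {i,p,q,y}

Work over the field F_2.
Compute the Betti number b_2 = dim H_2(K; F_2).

n_0=10 n_1=44 n_2=53 n_3=12  [Z2]
∂1: piv[ab,ad,ag,ai,aj,ap,aq,at,ay] rk=9  ker:bd,bg,bi,bj,bp,bq,bt,by,dg,di,dj,dq,dt,dy,gi,gj,gp,gq,gt,gy,ij,ip,iq,it,iy,jp,jq,jt,jy,pq,pt,py,qt,qy,ty
∂2: piv[abd,abg,abi,abj,abp,abq,abt,adg,agq,aij,aip,ait,ajy,apt,apy,aqt,aty,bdi,bdj,bdq,bdy,bjp,bjq,bjy,bpq,bqy,dgi,dgy,diy,dty,gjp,gjt,gpq,gpt,ipq] rk=35  ker:bdg,bij,bip,bit,bqt,dij,djq,djy,dqy,giy,ijy,ipy,iqy,jpq,jpt,jqy,pqy,pty
∂3: piv[abij,abip,abit,apty,bdjq,bdjy,bdqy,bjqy,dgiy,gjpt,ipqy] rk=11  ker:djqy
b_2=(53−35)−11=7

b_2=7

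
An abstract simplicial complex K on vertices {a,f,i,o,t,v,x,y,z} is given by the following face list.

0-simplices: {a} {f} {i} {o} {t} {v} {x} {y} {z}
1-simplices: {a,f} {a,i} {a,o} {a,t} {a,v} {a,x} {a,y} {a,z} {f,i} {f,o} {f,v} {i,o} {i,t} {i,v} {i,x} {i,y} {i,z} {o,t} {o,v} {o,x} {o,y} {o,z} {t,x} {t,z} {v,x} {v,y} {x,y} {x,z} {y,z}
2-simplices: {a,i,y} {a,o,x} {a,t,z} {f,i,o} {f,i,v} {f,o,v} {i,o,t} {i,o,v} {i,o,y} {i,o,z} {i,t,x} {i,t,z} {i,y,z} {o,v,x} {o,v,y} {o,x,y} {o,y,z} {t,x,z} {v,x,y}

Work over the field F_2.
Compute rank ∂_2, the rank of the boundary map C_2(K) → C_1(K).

rank∂_2=16

n_0=9 n_1=29 n_2=19  [Z2]
∂1: piv[af,ai,ao,at,av,ax,ay,az] rk=8  ker:fi,fo,fv,io,it,iv,ix,iy,iz,ot,ov,ox,oy,oz,tx,tz,vx,vy,xy,xz,yz
∂2: piv[aiy,aox,atz,fio,fiv,fov,iot,ioy,ioz,itx,itz,iyz,ovx,ovy,oxy,txz] rk=16  ker:iov,oyz,vxy
rk∂_2=16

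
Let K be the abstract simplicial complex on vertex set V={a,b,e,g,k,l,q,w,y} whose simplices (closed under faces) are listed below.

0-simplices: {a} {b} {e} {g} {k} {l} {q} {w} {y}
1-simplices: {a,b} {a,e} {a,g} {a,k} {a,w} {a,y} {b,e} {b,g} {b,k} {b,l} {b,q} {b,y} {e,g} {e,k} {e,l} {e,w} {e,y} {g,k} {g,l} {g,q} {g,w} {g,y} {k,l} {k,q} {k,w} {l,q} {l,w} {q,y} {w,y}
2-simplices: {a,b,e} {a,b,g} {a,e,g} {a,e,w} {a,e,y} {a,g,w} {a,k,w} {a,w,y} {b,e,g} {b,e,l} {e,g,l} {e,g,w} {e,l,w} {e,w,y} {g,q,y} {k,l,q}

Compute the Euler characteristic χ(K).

n_0=9 n_1=29 n_2=16
χ=+9−29+16=-4

χ(K)=-4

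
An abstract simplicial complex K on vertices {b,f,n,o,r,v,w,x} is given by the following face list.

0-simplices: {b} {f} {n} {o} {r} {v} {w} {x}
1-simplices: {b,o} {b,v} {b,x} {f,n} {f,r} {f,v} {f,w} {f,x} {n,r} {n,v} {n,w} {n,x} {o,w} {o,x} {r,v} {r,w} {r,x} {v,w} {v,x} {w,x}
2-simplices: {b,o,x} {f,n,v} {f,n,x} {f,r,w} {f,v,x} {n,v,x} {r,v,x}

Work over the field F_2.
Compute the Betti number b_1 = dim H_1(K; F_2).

b_1=7

n_0=8 n_1=20 n_2=7  [Z2]
∂1: piv[bo,bv,bx,fn,fr,fv,fw] rk=7  ker:fx,nr,nv,nw,nx,ow,ox,rv,rw,rx,vw,vx,wx
∂2: piv[box,fnv,fnx,frw,fvx,rvx] rk=6  ker:nvx
b_1=(20−7)−6=7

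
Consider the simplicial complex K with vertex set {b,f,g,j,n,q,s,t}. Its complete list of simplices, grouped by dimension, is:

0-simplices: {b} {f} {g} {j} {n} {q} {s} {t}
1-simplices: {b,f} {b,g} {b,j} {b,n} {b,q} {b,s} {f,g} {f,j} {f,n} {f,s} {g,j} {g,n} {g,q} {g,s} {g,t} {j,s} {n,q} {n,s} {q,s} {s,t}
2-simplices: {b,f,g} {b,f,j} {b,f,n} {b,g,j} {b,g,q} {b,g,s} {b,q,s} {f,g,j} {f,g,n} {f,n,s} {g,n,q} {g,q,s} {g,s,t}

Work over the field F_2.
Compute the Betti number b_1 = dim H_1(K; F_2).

n_0=8 n_1=20 n_2=13  [Z2]
∂1: piv[bf,bg,bj,bn,bq,bs,gt] rk=7  ker:fg,fj,fn,fs,gj,gn,gq,gs,js,nq,ns,qs,st
∂2: piv[bfg,bfj,bfn,bgj,bgq,bgs,bqs,fgn,fns,gnq,gst] rk=11  ker:fgj,gqs
b_1=(20−7)−11=2

b_1=2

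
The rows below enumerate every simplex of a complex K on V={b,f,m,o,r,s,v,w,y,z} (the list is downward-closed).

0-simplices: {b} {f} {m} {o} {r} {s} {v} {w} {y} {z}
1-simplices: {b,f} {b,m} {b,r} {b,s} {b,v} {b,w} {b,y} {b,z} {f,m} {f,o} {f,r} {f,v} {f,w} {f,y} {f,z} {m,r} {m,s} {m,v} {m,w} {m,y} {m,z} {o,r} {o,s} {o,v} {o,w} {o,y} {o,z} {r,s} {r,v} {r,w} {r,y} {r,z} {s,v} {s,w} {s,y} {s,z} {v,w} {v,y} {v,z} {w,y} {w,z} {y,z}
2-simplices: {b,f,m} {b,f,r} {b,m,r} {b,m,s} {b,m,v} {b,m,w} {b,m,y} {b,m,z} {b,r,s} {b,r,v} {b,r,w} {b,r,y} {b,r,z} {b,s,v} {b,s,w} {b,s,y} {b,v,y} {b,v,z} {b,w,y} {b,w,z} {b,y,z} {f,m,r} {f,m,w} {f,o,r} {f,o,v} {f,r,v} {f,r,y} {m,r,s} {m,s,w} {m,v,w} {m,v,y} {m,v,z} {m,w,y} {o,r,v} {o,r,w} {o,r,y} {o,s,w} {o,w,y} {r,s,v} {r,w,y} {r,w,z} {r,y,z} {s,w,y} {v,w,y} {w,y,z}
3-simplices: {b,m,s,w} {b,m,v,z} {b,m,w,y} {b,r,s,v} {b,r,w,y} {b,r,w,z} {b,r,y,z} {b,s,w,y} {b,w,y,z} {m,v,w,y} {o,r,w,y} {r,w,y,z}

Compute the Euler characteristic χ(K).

n_0=10 n_1=42 n_2=45 n_3=12
χ=+10−42+45−12=1

χ(K)=1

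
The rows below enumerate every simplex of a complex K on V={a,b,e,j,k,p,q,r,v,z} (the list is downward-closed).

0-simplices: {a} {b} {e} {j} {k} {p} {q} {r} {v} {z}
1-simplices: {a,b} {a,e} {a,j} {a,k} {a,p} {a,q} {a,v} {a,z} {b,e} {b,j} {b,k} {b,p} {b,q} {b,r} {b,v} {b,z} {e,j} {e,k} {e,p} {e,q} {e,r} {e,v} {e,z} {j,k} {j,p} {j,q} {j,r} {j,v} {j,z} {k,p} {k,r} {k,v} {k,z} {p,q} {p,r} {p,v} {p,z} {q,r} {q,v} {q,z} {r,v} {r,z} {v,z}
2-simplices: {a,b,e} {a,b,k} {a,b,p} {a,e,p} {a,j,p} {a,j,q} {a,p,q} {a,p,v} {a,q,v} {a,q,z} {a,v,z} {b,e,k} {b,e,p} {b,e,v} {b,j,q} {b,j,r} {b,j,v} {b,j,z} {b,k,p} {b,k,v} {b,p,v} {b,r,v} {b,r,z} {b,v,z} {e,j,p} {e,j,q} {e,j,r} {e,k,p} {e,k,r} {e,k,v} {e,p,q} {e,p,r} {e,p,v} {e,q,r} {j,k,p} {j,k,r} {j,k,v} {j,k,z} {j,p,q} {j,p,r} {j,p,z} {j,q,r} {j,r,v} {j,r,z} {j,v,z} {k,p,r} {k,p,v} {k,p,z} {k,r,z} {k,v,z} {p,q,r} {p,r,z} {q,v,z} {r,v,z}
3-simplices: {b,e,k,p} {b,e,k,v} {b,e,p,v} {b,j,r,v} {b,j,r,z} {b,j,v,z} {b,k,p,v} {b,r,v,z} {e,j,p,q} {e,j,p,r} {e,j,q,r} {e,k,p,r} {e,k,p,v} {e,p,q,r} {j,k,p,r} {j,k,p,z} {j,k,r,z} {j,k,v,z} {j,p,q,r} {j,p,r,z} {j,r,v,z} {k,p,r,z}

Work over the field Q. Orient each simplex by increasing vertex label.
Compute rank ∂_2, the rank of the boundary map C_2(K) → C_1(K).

n_0=10 n_1=43 n_2=54 n_3=22  [Q]
∂1: piv[ab,ae,aj,ak,ap,aq,av,az,br] rk=9  ker:be,bj,bk,bp,bq,bv,bz,ej,ek,ep,eq,er,ev,ez,jk,jp,jq,jr,jv,jz,kp,kr,kv,kz,pq,pr,pv,pz,qr,qv,qz,rv,rz,vz
∂2: piv[abe,abk,abp,aep,ajp,ajq,apq,apv,aqv,aqz,avz,bek,bev,bjq,bjr,bjv,bjz,bkp,bkv,bpv,brv,brz,bvz,ejp,ejq,ejr,ekr,epr,eqr,jkp,jkv,jkz,jpz] rk=33  ker:bep,ekp,ekv,epq,epv,jkr,jpq,jpr,jqr,jrv,jrz,jvz,kpr,kpv,kpz,krz,kvz,pqr,prz,qvz,rvz
∂3: piv[bekp,bekv,bepv,bjrv,bjrz,bjvz,bkpv,brvz,ejpq,ejpr,ejqr,ekpr,epqr,jkpr,jkpz,jkrz,jkvz,jprz] rk=18  ker:ekpv,jpqr,jrvz,kprz
rk∂_2=33

rank∂_2=33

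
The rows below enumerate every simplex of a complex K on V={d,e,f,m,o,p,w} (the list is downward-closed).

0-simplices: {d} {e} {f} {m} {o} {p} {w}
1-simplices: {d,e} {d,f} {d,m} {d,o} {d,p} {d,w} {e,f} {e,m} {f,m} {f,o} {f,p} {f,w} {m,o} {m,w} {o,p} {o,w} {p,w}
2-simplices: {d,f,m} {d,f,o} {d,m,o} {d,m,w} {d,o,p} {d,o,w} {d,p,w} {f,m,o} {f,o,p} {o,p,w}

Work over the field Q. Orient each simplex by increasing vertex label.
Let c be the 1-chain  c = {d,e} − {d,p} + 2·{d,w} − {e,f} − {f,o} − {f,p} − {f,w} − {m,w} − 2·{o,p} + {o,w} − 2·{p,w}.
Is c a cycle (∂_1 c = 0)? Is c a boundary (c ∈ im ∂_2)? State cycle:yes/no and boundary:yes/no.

n_0=7 n_1=17 n_2=10  [Q]
∂1: piv[de,df,dm,do,dp,dw] rk=6  ker:ef,em,fm,fo,fp,fw,mo,mw,op,ow,pw
∂2: piv[dfm,dfo,dmo,dmw,dop,dow,dpw,fop] rk=8  ker:fmo,opw
∂1c = −2·{d} + 2·{e} + 2·{f} + {m} − 2·{p} − {w}

cycle:no boundary:no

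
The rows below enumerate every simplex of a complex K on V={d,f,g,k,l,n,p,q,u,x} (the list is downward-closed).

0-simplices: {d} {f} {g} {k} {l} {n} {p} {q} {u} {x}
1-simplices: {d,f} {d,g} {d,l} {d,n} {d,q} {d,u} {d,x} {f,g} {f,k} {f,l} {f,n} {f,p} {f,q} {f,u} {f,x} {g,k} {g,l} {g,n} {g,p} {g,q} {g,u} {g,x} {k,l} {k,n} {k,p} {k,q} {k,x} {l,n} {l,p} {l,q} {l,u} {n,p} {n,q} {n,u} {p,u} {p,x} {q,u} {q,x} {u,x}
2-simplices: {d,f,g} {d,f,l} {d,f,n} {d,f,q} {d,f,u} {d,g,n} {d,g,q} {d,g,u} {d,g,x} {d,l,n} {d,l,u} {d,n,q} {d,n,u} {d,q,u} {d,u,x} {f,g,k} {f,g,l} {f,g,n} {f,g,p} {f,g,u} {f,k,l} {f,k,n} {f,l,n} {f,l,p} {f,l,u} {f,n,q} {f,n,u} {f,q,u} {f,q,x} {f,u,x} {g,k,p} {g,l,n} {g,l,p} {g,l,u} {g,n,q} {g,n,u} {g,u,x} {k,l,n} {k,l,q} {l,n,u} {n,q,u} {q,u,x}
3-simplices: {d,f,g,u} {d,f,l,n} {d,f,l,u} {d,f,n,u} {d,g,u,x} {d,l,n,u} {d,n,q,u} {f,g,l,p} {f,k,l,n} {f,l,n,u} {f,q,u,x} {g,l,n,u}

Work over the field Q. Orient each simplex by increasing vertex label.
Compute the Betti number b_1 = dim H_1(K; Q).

n_0=10 n_1=39 n_2=42 n_3=12  [Q]
∂1: piv[df,dg,dl,dn,dq,du,dx,fk,fp] rk=9  ker:fg,fl,fn,fq,fu,fx,gk,gl,gn,gp,gq,gu,gx,kl,kn,kp,kq,kx,ln,lp,lq,lu,np,nq,nu,pu,px,qu,qx,ux
∂2: piv[dfg,dfl,dfn,dfq,dfu,dgn,dgq,dgu,dgx,dln,dlu,dnq,dnu,dqu,dux,fgk,fgl,fgp,fkl,fkn,flp,fqx,fux,gkp,klq] rk=25  ker:fgn,fgu,fln,flu,fnq,fnu,fqu,gln,glp,glu,gnq,gnu,gux,kln,lnu,nqu,qux
∂3: piv[dfgu,dfln,dflu,dfnu,dgux,dlnu,dnqu,fglp,fkln,fqux,glnu] rk=11  ker:flnu
b_1=(39−9)−25=5

b_1=5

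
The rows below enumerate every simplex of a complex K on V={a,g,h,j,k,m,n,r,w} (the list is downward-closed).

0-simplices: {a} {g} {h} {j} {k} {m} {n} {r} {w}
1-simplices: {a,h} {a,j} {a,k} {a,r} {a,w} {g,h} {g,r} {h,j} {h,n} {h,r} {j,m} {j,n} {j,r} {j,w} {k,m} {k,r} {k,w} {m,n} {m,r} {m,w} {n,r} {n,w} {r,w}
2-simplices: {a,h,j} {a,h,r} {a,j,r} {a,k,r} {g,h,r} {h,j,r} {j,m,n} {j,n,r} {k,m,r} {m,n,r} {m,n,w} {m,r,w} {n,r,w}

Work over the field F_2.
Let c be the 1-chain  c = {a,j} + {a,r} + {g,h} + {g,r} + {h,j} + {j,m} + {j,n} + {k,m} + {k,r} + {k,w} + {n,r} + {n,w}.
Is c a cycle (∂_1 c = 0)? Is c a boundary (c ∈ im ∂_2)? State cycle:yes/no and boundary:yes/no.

cycle:no boundary:no

n_0=9 n_1=23 n_2=13  [Z2]
∂1: piv[ah,aj,ak,ar,aw,gh,hn,jm] rk=8  ker:gr,hj,hr,jn,jr,jw,km,kr,kw,mn,mr,mw,nr,nw,rw
∂2: piv[ahj,ahr,ajr,akr,ghr,jmn,jnr,kmr,mnr,mnw,mrw] rk=11  ker:hjr,nrw
∂1c = {k} + {n}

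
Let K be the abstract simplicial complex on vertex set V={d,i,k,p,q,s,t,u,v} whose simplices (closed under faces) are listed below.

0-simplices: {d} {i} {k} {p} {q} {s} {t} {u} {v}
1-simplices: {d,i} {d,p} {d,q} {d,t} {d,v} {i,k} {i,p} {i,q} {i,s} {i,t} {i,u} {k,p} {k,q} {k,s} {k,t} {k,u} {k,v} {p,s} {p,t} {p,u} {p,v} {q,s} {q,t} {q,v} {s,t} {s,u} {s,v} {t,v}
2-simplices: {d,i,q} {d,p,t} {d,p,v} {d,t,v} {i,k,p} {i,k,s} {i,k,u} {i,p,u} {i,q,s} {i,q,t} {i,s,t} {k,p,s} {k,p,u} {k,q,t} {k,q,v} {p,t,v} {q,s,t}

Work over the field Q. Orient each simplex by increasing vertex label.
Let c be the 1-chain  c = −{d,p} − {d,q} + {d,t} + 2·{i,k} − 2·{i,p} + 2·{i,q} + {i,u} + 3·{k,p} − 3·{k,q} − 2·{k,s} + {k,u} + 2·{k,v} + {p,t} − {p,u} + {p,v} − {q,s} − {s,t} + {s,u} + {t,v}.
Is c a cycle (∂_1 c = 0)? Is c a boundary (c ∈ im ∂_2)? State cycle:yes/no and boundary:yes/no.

cycle:no boundary:no

n_0=9 n_1=28 n_2=17  [Q]
∂1: piv[di,dp,dq,dt,dv,ik,is,iu] rk=8  ker:ip,iq,it,kp,kq,ks,kt,ku,kv,ps,pt,pu,pv,qs,qt,qv,st,su,sv,tv
∂2: piv[diq,dpt,dpv,dtv,ikp,iks,iku,ipu,iqs,iqt,ist,kps,kqt,kqv] rk=14  ker:kpu,ptv,qst
∂1c = {d} − 3·{i} + {k} − {p} − {q} − 3·{s} + 2·{u} + 4·{v}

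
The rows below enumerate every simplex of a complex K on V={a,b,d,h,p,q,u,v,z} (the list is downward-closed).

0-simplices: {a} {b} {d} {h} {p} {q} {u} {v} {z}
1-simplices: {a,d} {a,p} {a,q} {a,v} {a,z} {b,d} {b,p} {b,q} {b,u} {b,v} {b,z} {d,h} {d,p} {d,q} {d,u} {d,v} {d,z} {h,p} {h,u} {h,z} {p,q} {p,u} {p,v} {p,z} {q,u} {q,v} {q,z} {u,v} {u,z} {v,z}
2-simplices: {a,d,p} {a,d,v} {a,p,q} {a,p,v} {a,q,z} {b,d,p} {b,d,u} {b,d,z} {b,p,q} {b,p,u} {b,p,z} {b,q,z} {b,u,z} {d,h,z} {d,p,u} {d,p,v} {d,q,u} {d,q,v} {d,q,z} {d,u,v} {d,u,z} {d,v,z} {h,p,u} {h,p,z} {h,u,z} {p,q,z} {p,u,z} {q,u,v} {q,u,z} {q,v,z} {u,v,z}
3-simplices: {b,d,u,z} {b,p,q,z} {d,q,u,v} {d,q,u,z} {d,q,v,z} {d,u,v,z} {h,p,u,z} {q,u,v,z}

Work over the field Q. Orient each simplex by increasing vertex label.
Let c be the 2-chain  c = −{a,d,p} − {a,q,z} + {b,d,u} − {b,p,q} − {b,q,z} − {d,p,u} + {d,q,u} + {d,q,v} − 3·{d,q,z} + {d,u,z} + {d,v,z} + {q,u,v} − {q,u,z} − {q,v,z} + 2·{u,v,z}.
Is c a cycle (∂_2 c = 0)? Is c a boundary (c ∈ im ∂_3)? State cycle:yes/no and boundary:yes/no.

cycle:no boundary:no

n_0=9 n_1=30 n_2=31 n_3=8  [Q]
∂1: piv[ad,ap,aq,av,az,bd,bu,dh] rk=8  ker:bp,bq,bv,bz,dp,dq,du,dv,dz,hp,hu,hz,pq,pu,pv,pz,qu,qv,qz,uv,uz,vz
∂2: piv[adp,adv,apq,apv,aqz,bdp,bdu,bdz,bpq,bpu,bpz,bqz,buz,dhz,dqu,dqv,dqz,duv,dvz,hpu,hpz] rk=21  ker:dpu,dpv,duz,huz,pqz,puz,quv,quz,qvz,uvz
∂3: piv[bduz,bpqz,dquv,dquz,dqvz,duvz,hpuz] rk=7  ker:quvz
∂2c = −{a,d} + {a,p} − {a,q} + {a,z} + {b,d} − {b,p} − {b,u} + {b,z} − 2·{d,p} − {d,q} + 2·{d,u} + {d,z} − {p,q} − {p,u} + {q,u} − {q,v} − 3·{q,z} + 3·{u,v} − 2·{u,z} + 2·{v,z}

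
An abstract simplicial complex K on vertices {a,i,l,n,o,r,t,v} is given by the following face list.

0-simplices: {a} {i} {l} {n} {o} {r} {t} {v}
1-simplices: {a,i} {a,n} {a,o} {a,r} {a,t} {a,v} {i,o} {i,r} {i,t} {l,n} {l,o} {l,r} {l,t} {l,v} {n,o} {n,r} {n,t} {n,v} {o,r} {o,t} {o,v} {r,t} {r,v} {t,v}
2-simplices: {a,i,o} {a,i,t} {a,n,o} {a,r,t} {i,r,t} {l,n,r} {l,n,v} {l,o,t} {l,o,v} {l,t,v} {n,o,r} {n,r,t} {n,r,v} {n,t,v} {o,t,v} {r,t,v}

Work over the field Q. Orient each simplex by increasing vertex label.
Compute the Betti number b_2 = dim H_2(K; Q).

n_0=8 n_1=24 n_2=16  [Q]
∂1: piv[ai,an,ao,ar,at,av,ln] rk=7  ker:io,ir,it,lo,lr,lt,lv,no,nr,nt,nv,or,ot,ov,rt,rv,tv
∂2: piv[aio,ait,ano,art,irt,lnr,lnv,lot,lov,ltv,nor,nrt,nrv,ntv] rk=14  ker:otv,rtv
b_2=(16−14)−0=2

b_2=2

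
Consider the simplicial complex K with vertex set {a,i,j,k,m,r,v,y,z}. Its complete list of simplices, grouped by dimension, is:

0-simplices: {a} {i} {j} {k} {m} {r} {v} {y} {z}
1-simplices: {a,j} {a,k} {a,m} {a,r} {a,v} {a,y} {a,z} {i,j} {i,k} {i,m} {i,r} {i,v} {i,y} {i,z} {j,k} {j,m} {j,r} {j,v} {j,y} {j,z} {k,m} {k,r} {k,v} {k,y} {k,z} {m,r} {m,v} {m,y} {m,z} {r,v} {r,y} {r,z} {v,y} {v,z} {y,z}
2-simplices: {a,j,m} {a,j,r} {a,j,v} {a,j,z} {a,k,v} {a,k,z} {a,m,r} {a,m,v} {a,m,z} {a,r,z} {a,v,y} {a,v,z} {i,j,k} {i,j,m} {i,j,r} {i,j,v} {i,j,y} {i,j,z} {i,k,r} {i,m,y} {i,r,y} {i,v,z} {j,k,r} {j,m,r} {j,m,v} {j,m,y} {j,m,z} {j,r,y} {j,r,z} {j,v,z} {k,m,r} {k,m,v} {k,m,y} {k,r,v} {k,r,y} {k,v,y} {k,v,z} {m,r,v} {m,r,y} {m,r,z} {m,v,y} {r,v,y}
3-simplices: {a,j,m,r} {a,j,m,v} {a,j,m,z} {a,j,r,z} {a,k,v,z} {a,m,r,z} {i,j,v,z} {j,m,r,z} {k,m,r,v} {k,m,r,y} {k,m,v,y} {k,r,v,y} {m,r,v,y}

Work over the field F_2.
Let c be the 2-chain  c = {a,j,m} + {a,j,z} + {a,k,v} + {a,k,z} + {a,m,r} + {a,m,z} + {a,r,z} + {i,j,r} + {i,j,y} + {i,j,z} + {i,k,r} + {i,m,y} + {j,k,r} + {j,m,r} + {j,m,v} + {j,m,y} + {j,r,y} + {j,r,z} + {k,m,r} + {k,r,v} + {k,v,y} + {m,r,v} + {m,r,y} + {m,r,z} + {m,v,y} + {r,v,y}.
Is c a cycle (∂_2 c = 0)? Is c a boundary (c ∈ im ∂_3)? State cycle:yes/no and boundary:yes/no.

cycle:no boundary:no

n_0=9 n_1=35 n_2=42 n_3=13  [Z2]
∂1: piv[aj,ak,am,ar,av,ay,az,ij] rk=8  ker:ik,im,ir,iv,iy,iz,jk,jm,jr,jv,jy,jz,km,kr,kv,ky,kz,mr,mv,my,mz,rv,ry,rz,vy,vz,yz
∂2: piv[ajm,ajr,ajv,ajz,akv,akz,amr,amv,amz,arz,avy,avz,ijk,ijm,ijr,ijv,ijy,ijz,ikr,imy,iry,kmr,kmv,kmy,krv,kvy] rk=26  ker:ivz,jkr,jmr,jmv,jmy,jmz,jry,jrz,jvz,kry,kvz,mrv,mry,mrz,mvy,rvy
∂3: piv[ajmr,ajmv,ajmz,ajrz,akvz,amrz,ijvz,kmrv,kmry,kmvy,krvy] rk=11  ker:jmrz,mrvy
∂2c = {a,m} + {a,v} + {i,j} + {i,k} + {i,m} + {i,z} + {j,k} + {j,r} + {j,v} + {j,y} + {j,z} + {k,m} + {k,v} + {k,y} + {k,z} + {m,v} + {r,v} + {r,y} + {r,z} + {v,y}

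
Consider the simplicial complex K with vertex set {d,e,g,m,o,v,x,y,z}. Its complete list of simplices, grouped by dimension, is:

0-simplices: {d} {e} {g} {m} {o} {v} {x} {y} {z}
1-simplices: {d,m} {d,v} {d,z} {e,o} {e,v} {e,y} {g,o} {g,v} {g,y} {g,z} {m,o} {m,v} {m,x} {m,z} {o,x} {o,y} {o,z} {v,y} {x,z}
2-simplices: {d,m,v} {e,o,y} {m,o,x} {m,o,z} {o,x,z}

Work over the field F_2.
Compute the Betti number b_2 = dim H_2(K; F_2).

b_2=0

n_0=9 n_1=19 n_2=5  [Z2]
∂1: piv[dm,dv,dz,eo,ev,ey,go,mx] rk=8  ker:gv,gy,gz,mo,mv,mz,ox,oy,oz,vy,xz
∂2: piv[dmv,eoy,mox,moz,oxz] rk=5
b_2=(5−5)−0=0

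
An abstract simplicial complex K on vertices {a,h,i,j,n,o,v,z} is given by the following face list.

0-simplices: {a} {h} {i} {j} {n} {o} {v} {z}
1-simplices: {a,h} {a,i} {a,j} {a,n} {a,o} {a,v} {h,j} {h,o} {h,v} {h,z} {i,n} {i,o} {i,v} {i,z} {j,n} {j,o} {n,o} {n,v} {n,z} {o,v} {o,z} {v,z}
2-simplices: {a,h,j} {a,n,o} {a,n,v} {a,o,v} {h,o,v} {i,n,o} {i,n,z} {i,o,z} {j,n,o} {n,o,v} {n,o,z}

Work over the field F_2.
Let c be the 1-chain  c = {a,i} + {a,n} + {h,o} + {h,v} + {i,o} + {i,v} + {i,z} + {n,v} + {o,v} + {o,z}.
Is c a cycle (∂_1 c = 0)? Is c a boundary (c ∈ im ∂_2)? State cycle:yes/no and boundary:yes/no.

n_0=8 n_1=22 n_2=11  [Z2]
∂1: piv[ah,ai,aj,an,ao,av,hz] rk=7  ker:hj,ho,hv,in,io,iv,iz,jn,jo,no,nv,nz,ov,oz,vz
∂2: piv[ahj,ano,anv,aov,hov,ino,inz,ioz,jno] rk=9  ker:nov,noz
∂1c = 0
c vs im∂2: residual ≠ 0 ⇒ not boundary

cycle:yes boundary:no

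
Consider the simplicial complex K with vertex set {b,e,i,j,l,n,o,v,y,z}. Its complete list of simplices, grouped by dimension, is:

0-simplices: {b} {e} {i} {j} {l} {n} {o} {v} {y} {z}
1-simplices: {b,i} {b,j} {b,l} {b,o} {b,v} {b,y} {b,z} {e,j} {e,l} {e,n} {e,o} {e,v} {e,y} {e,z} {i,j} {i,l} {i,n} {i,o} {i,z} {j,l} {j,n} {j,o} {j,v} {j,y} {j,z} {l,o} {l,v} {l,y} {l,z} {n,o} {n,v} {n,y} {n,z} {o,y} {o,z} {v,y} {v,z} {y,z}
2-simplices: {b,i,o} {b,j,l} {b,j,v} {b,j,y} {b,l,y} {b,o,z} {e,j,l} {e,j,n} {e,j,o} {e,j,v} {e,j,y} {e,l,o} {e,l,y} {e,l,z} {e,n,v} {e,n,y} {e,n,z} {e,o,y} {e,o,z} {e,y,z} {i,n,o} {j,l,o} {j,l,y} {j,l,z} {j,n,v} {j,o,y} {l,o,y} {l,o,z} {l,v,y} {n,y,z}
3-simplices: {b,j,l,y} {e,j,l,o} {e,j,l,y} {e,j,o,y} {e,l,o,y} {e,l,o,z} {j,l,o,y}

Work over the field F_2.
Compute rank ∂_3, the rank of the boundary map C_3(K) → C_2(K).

rank∂_3=6

n_0=10 n_1=38 n_2=30 n_3=7  [Z2]
∂1: piv[bi,bj,bl,bo,bv,by,bz,ej,en] rk=9  ker:el,eo,ev,ey,ez,ij,il,in,io,iz,jl,jn,jo,jv,jy,jz,lo,lv,ly,lz,no,nv,ny,nz,oy,oz,vy,vz,yz
∂2: piv[bio,bjl,bjv,bjy,bly,boz,ejl,ejn,ejo,ejv,ejy,elo,elz,env,eny,enz,eoy,eoz,eyz,ino,jlz,lvy] rk=22  ker:ely,jlo,jly,jnv,joy,loy,loz,nyz
∂3: piv[bjly,ejlo,ejly,ejoy,eloy,eloz] rk=6  ker:jloy
rk∂_3=6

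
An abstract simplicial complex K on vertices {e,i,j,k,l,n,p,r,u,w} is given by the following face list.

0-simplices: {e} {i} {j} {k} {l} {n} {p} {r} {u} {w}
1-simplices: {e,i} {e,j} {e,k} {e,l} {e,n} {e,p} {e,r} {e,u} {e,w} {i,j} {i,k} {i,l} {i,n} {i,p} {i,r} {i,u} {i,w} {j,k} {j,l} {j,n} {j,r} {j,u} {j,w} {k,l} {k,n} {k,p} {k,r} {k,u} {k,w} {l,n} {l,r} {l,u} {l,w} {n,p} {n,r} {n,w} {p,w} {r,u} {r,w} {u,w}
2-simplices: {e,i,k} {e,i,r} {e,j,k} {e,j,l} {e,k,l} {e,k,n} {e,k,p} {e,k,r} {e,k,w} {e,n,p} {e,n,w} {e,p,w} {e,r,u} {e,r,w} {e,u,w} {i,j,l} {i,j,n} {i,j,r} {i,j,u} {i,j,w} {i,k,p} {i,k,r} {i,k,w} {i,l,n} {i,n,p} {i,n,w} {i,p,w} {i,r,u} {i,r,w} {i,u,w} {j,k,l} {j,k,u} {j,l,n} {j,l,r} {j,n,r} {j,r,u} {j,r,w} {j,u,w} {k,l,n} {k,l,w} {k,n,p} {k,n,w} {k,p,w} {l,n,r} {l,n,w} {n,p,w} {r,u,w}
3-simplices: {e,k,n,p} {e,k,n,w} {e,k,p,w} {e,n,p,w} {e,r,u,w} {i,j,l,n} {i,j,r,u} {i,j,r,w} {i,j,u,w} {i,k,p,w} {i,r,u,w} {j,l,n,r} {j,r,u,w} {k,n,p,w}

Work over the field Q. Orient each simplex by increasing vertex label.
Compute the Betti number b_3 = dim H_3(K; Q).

b_3=2

n_0=10 n_1=40 n_2=47 n_3=14  [Q]
∂1: piv[ei,ej,ek,el,en,ep,er,eu,ew] rk=9  ker:ij,ik,il,in,ip,ir,iu,iw,jk,jl,jn,jr,ju,jw,kl,kn,kp,kr,ku,kw,ln,lr,lu,lw,np,nr,nw,pw,ru,rw,uw
∂2: piv[eik,eir,ejk,ejl,ekl,ekn,ekp,ekr,ekw,enp,enw,epw,eru,erw,euw,ijl,ijn,ijr,iju,ijw,ikp,ikw,iln,inp,iru,jku,jlr,jnr,kln,klw] rk=30  ker:ikr,inw,ipw,irw,iuw,jkl,jln,jru,jrw,juw,knp,knw,kpw,lnr,lnw,npw,ruw
∂3: piv[eknp,eknw,ekpw,enpw,eruw,ijln,ijru,ijrw,ijuw,ikpw,iruw,jlnr] rk=12  ker:jruw,knpw
b_3=(14−12)−0=2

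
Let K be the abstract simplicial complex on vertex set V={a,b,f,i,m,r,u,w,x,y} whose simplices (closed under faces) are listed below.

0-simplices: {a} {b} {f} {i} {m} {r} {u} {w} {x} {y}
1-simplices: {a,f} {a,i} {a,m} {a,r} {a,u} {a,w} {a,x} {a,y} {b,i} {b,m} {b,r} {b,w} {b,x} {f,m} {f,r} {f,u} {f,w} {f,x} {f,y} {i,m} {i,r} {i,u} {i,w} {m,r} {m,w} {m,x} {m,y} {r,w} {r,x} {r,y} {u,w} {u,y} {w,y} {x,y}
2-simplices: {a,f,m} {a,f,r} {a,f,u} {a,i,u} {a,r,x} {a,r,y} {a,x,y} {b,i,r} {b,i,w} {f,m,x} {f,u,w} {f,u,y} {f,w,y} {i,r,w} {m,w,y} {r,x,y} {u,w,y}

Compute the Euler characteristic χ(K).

χ(K)=-7

n_0=10 n_1=34 n_2=17
χ=+10−34+17=-7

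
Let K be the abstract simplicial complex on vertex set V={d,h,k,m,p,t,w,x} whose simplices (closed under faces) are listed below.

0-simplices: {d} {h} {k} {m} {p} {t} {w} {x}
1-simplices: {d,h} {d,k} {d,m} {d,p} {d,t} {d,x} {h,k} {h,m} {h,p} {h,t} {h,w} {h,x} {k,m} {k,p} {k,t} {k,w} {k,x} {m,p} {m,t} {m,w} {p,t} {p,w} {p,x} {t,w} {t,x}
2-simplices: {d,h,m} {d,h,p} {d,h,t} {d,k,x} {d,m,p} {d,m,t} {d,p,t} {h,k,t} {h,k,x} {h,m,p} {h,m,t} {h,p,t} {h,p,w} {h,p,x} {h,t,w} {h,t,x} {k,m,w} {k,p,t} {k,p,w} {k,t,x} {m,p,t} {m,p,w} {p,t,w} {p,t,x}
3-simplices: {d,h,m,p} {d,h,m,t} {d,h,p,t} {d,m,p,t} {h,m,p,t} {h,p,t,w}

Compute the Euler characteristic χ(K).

n_0=8 n_1=25 n_2=24 n_3=6
χ=+8−25+24−6=1

χ(K)=1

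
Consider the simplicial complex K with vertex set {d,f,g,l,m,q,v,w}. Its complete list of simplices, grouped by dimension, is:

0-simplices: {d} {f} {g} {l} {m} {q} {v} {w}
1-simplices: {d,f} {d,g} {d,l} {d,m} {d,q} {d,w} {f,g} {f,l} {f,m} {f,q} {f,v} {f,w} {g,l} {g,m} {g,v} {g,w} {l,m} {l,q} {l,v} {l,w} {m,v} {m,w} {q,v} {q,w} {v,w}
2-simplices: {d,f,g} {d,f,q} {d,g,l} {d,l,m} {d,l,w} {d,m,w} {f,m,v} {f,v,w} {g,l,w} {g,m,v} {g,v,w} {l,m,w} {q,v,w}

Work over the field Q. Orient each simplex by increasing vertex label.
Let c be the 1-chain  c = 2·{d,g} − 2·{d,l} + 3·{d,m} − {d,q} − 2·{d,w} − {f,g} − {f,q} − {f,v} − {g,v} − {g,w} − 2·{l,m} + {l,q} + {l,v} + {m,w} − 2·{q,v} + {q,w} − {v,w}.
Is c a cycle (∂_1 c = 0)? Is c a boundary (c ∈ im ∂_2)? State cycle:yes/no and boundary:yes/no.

cycle:no boundary:no

n_0=8 n_1=25 n_2=13  [Q]
∂1: piv[df,dg,dl,dm,dq,dw,fv] rk=7  ker:fg,fl,fm,fq,fw,gl,gm,gv,gw,lm,lq,lv,lw,mv,mw,qv,qw,vw
∂2: piv[dfg,dfq,dgl,dlm,dlw,dmw,fmv,fvw,glw,gmv,gvw,qvw] rk=12  ker:lmw
∂1c = 3·{f} + 3·{g} − 2·{l} − 2·{v} − 2·{w}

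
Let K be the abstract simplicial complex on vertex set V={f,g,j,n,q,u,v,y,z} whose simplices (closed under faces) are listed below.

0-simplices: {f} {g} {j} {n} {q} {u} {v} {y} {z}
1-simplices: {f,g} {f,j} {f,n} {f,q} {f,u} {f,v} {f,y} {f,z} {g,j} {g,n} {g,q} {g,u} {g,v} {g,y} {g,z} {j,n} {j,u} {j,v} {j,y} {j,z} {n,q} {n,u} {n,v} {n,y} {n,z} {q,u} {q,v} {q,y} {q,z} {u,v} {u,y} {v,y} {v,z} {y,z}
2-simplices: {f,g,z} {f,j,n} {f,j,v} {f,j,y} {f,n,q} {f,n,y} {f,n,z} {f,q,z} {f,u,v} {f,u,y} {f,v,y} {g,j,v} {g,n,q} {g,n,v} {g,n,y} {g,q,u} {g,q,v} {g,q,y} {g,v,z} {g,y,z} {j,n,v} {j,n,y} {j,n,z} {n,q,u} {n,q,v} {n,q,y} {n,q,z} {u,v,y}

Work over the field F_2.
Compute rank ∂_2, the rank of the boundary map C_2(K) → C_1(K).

rank∂_2=23

n_0=9 n_1=34 n_2=28  [Z2]
∂1: piv[fg,fj,fn,fq,fu,fv,fy,fz] rk=8  ker:gj,gn,gq,gu,gv,gy,gz,jn,ju,jv,jy,jz,nq,nu,nv,ny,nz,qu,qv,qy,qz,uv,uy,vy,vz,yz
∂2: piv[fgz,fjn,fjv,fjy,fnq,fny,fnz,fqz,fuv,fuy,fvy,gjv,gnq,gnv,gny,gqu,gqv,gqy,gvz,gyz,jnv,jnz,nqu] rk=23  ker:jny,nqv,nqy,nqz,uvy
rk∂_2=23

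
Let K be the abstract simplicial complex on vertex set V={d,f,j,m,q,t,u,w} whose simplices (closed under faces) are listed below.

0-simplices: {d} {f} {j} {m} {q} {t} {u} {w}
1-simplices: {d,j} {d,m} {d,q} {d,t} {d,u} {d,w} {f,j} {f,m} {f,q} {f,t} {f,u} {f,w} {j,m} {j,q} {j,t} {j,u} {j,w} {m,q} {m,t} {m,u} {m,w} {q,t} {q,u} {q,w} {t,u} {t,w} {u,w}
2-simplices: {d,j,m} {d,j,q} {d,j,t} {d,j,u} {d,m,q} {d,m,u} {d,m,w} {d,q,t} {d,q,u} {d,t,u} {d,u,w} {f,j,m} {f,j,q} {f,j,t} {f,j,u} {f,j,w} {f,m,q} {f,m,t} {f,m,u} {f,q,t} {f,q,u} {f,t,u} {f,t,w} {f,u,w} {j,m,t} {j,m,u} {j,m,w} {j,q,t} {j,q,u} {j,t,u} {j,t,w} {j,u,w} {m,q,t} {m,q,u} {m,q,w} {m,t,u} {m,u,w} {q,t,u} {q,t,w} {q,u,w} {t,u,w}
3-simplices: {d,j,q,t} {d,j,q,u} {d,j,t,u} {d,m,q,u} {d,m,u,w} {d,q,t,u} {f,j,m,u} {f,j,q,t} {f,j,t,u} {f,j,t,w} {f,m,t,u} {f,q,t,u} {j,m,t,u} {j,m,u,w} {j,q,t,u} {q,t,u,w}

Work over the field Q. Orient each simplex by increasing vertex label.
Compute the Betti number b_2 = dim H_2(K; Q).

n_0=8 n_1=27 n_2=41 n_3=16  [Q]
∂1: piv[dj,dm,dq,dt,du,dw,fj] rk=7  ker:fm,fq,ft,fu,fw,jm,jq,jt,ju,jw,mq,mt,mu,mw,qt,qu,qw,tu,tw,uw
∂2: piv[djm,djq,djt,dju,dmq,dmu,dmw,dqt,dqu,dtu,duw,fjm,fjq,fjt,fju,fjw,fmt,ftw,fuw,mqw] rk=20  ker:fmq,fmu,fqt,fqu,ftu,jmt,jmu,jmw,jqt,jqu,jtu,jtw,juw,mqt,mqu,mtu,muw,qtu,qtw,quw,tuw
∂3: piv[djqt,djqu,djtu,dmqu,dmuw,dqtu,fjmu,fjqt,fjtu,fjtw,fmtu,fqtu,jmtu,jmuw,qtuw] rk=15  ker:jqtu
b_2=(41−20)−15=6

b_2=6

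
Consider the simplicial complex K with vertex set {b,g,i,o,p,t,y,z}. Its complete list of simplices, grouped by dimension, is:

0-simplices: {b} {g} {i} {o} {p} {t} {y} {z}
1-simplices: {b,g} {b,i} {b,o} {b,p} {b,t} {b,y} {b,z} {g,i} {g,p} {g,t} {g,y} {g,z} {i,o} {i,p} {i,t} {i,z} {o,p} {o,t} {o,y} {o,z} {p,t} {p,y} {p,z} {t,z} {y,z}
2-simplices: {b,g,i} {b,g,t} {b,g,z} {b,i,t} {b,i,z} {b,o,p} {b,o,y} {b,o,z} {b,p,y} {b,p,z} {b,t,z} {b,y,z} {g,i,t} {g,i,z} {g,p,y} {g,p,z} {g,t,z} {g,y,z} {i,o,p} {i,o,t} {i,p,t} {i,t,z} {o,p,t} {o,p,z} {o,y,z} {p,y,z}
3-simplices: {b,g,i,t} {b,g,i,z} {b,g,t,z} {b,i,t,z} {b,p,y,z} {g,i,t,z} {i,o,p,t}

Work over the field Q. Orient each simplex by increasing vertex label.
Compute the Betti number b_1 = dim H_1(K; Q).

n_0=8 n_1=25 n_2=26 n_3=7  [Q]
∂1: piv[bg,bi,bo,bp,bt,by,bz] rk=7  ker:gi,gp,gt,gy,gz,io,ip,it,iz,op,ot,oy,oz,pt,py,pz,tz,yz
∂2: piv[bgi,bgt,bgz,bit,biz,bop,boy,boz,bpy,bpz,btz,byz,gpy,gpz,iop,iot,ipt] rk=17  ker:git,giz,gtz,gyz,itz,opt,opz,oyz,pyz
∂3: piv[bgit,bgiz,bgtz,bitz,bpyz,iopt] rk=6  ker:gitz
b_1=(25−7)−17=1

b_1=1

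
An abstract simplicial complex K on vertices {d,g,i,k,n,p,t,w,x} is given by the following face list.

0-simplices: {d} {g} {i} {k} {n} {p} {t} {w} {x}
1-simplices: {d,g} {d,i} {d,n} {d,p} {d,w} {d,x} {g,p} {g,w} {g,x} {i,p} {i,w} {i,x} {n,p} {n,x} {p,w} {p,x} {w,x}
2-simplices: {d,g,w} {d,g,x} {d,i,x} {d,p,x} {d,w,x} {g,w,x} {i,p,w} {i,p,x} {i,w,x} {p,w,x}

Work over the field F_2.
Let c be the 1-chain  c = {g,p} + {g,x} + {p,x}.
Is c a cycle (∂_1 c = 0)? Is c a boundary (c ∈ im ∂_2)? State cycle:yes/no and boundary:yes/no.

cycle:yes boundary:no

n_0=9 n_1=17 n_2=10  [Z2]
∂1: piv[dg,di,dn,dp,dw,dx] rk=6  ker:gp,gw,gx,ip,iw,ix,np,nx,pw,px,wx
∂2: piv[dgw,dgx,dix,dpx,dwx,ipw,ipx,iwx] rk=8  ker:gwx,pwx
∂1c = 0
c vs im∂2: residual ≠ 0 ⇒ not boundary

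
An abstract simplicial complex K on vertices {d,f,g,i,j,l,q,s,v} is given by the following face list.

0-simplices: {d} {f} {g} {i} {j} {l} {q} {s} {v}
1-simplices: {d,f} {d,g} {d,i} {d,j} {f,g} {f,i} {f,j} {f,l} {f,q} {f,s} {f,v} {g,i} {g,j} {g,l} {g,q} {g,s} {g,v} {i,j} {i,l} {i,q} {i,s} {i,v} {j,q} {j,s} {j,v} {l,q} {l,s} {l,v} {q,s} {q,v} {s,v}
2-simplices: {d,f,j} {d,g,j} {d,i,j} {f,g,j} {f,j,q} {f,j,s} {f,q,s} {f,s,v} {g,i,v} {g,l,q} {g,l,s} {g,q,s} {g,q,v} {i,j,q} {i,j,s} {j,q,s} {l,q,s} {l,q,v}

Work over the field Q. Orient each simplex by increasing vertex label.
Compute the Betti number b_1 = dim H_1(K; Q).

n_0=9 n_1=31 n_2=18  [Q]
∂1: piv[df,dg,di,dj,fl,fq,fs,fv] rk=8  ker:fg,fi,fj,gi,gj,gl,gq,gs,gv,ij,il,iq,is,iv,jq,js,jv,lq,ls,lv,qs,qv,sv
∂2: piv[dfj,dgj,dij,fgj,fjq,fjs,fqs,fsv,giv,glq,gls,gqs,gqv,ijq,ijs,lqv] rk=16  ker:jqs,lqs
b_1=(31−8)−16=7

b_1=7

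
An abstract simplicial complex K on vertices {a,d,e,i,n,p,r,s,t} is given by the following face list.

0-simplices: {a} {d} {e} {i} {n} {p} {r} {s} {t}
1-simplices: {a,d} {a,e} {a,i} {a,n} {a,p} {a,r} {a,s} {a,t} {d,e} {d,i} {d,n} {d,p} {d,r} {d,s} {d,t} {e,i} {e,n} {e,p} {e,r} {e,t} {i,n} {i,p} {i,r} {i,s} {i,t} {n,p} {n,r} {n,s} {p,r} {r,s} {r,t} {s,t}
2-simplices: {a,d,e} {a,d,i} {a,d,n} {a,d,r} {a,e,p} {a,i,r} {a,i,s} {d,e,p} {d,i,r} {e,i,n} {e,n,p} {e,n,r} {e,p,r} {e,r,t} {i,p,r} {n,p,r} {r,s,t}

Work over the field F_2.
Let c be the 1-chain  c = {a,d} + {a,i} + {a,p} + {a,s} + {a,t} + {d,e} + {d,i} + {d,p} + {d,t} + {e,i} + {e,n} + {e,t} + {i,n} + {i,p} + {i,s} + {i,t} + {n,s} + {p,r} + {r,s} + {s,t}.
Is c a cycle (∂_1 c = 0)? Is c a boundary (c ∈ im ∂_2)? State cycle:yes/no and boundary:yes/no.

n_0=9 n_1=32 n_2=17  [Z2]
∂1: piv[ad,ae,ai,an,ap,ar,as,at] rk=8  ker:de,di,dn,dp,dr,ds,dt,ei,en,ep,er,et,in,ip,ir,is,it,np,nr,ns,pr,rs,rt,st
∂2: piv[ade,adi,adn,adr,aep,air,ais,dep,ein,enp,enr,epr,ert,ipr,rst] rk=15  ker:dir,npr
∂1c = {a} + {d} + {i} + {n} + {s} + {t}

cycle:no boundary:no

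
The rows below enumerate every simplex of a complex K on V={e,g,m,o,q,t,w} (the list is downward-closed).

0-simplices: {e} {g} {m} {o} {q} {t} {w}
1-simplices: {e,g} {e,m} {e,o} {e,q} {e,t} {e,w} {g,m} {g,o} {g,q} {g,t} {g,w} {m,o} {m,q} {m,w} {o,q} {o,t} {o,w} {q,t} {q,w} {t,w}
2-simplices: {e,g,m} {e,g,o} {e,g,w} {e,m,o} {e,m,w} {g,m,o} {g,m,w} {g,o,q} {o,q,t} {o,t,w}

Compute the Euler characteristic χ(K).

n_0=7 n_1=20 n_2=10
χ=+7−20+10=-3

χ(K)=-3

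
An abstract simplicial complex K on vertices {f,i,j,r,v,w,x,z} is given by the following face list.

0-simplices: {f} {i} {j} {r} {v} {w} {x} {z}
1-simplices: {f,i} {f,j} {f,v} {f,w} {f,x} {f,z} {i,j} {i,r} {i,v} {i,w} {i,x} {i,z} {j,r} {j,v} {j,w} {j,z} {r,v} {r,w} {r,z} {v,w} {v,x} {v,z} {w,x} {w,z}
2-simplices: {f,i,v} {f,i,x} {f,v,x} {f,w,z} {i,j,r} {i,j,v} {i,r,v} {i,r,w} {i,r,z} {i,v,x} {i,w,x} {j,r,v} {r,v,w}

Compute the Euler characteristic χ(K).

n_0=8 n_1=24 n_2=13
χ=+8−24+13=-3

χ(K)=-3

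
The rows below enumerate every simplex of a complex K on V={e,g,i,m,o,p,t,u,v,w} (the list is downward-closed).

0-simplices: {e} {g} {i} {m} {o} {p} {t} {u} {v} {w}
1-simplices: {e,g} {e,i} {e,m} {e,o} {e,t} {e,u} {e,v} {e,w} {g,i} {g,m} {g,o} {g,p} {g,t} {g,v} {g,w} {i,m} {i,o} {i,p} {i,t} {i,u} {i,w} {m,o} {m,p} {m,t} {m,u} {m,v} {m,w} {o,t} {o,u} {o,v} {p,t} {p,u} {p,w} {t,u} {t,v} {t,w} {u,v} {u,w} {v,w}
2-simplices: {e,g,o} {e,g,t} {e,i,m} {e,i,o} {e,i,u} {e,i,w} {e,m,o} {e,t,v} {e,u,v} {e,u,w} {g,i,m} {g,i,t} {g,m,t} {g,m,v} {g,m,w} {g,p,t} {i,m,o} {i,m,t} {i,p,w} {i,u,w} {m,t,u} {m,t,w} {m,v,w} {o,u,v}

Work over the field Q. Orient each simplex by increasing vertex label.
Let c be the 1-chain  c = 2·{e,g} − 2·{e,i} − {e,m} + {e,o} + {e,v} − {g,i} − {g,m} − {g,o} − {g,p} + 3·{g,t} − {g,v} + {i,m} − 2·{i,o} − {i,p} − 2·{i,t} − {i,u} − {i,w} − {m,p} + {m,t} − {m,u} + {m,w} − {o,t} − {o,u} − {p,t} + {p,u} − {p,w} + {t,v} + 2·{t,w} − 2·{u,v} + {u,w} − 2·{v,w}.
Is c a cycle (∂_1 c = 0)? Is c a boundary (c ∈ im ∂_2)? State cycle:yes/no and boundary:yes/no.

n_0=10 n_1=39 n_2=24  [Q]
∂1: piv[eg,ei,em,eo,et,eu,ev,ew,gp] rk=9  ker:gi,gm,go,gt,gv,gw,im,io,ip,it,iu,iw,mo,mp,mt,mu,mv,mw,ot,ou,ov,pt,pu,pw,tu,tv,tw,uv,uw,vw
∂2: piv[ego,egt,eim,eio,eiu,eiw,emo,etv,euv,euw,gim,git,gmt,gmv,gmw,gpt,ipw,mtu,mtw,mvw,ouv] rk=21  ker:imo,imt,iuw
∂1c = −{e} + 4·{g} + 3·{i} − {m} − 2·{p} − 3·{t} − {u} + {v}

cycle:no boundary:no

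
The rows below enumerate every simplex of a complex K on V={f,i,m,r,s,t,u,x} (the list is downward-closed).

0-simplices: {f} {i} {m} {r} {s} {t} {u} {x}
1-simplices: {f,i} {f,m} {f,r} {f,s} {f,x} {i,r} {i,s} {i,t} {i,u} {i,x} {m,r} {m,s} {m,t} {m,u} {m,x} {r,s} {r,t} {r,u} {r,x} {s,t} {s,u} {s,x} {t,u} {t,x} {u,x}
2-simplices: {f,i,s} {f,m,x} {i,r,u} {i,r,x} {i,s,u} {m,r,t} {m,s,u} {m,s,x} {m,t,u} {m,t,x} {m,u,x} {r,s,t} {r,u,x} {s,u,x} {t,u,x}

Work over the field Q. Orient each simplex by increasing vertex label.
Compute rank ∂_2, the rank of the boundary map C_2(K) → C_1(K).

n_0=8 n_1=25 n_2=15  [Q]
∂1: piv[fi,fm,fr,fs,fx,it,iu] rk=7  ker:ir,is,ix,mr,ms,mt,mu,mx,rs,rt,ru,rx,st,su,sx,tu,tx,ux
∂2: piv[fis,fmx,iru,irx,isu,mrt,msu,msx,mtu,mtx,mux,rst,rux] rk=13  ker:sux,tux
rk∂_2=13

rank∂_2=13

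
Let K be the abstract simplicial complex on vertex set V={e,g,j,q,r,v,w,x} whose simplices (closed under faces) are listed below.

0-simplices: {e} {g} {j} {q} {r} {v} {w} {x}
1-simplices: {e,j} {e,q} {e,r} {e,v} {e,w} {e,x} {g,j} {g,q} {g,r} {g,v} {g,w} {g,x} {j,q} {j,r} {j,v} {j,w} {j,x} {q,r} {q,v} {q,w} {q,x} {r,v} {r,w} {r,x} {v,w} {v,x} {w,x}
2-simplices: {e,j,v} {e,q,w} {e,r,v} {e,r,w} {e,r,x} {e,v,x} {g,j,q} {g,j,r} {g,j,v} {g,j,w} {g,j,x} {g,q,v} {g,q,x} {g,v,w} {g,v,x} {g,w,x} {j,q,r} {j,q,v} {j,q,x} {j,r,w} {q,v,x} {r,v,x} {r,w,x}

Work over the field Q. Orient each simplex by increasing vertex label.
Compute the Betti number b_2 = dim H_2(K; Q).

n_0=8 n_1=27 n_2=23  [Q]
∂1: piv[ej,eq,er,ev,ew,ex,gj] rk=7  ker:gq,gr,gv,gw,gx,jq,jr,jv,jw,jx,qr,qv,qw,qx,rv,rw,rx,vw,vx,wx
∂2: piv[ejv,eqw,erv,erw,erx,evx,gjq,gjr,gjv,gjw,gjx,gqv,gqx,gvw,gvx,gwx,jqr,jrw,rwx] rk=19  ker:jqv,jqx,qvx,rvx
b_2=(23−19)−0=4

b_2=4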